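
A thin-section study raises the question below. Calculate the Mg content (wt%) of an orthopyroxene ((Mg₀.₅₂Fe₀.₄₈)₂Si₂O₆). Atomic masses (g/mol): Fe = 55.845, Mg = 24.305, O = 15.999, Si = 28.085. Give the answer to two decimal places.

10.94 wt%

M((Mg₀.₅₂Fe₀.₄₈)₂Si₂O₆) = 231.052 g/mol.
Mg contributes 1.04 × 24.305 = 25.277 g per mole.
25.277/231.052 = 0.1094 → 10.94%.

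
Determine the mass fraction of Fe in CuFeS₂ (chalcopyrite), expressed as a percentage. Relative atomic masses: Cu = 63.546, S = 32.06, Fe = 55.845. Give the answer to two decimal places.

Molar mass of CuFeS₂: 1·63.546 + 1·55.845 + 2·32.06 = 183.511 g/mol.
Mass of Fe per formula unit: 1 × 55.845 = 55.845 g.
Weight fraction Fe = 55.845 / 183.511 = 0.3043.

30.43 weight percent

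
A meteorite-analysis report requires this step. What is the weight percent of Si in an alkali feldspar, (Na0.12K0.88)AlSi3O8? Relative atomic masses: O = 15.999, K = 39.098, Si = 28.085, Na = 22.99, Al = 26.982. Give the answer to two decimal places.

Formula mass = 0.12·22.99 + 0.88·39.098 + 1·26.982 + 3·28.085 + 8·15.999 = 276.394 g/mol, of which 84.255 g is Si.
So Si makes up 84.255/276.394 = 0.3048 of the mass, i.e. 30.48%.

30.48 mass %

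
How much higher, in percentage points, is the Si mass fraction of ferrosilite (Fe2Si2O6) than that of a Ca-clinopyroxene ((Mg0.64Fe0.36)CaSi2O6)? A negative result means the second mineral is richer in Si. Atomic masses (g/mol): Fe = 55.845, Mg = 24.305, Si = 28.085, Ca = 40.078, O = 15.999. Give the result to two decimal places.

First mineral: 56.170 g Si in 263.854 g formula = 21.29 wt% Si.
Second mineral: 56.170 g Si in 227.901 g formula = 24.65 wt% Si.
21.29% − 24.65% gives a difference of -3.36 percentage points.

-3.36 percentage points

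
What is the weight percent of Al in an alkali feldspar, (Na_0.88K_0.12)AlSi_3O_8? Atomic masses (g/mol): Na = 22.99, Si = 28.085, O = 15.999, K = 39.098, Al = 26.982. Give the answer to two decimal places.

Molar mass of (Na_0.88K_0.12)AlSi_3O_8: 0.88·22.99 + 0.12·39.098 + 1·26.982 + 3·28.085 + 8·15.999 = 264.152 g/mol.
Mass of Al per formula unit: 1 × 26.982 = 26.982 g.
Weight fraction Al = 26.982 / 264.152 = 0.1021.

10.21 weight percent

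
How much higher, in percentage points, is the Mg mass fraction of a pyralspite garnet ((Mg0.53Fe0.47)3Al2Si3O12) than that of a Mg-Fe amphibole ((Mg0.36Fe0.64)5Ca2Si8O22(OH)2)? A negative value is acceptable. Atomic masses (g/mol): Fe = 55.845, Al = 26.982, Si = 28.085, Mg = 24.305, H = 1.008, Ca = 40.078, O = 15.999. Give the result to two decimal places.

Mg in (Mg0.53Fe0.47)3Al2Si3O12: molar mass 447.593 g/mol; 1.59×24.305 = 38.645 g → 8.63 wt%.
Mg in (Mg0.36Fe0.64)5Ca2Si8O22(OH)2: molar mass 913.281 g/mol; 1.80×24.305 = 43.749 g → 4.79 wt%.
Difference = 8.63 − 4.79 = 3.84 percentage points.

3.84 percentage points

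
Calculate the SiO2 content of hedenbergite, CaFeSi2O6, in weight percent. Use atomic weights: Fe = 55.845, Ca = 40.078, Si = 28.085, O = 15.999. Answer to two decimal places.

48.44 wt%

Molar mass of CaFeSi2O6 = 1·40.078 + 1·55.845 + 2·28.085 + 6·15.999 = 248.087 g/mol.
Each formula unit contains 2 Si, equivalent to 2/1 = 2.0000 mol SiO2.
M(SiO2) = 1×28.085 + 2×15.999 = 60.083 g/mol.
Mass of SiO2 per formula unit = 2.0000 × 60.083 = 120.166 g.
SiO2 wt% = 120.166 / 248.087 × 100 = 48.44%.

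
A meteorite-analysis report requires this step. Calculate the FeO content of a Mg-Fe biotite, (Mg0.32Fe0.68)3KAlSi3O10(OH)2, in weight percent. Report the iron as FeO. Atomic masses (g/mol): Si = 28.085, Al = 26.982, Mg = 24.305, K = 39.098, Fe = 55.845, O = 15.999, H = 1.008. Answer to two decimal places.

30.43 wt%

Formula mass = 481.596 g/mol.
2.04 Fe → 2.0400 mol FeO per formula unit; M(FeO) = 71.844, so FeO mass = 146.562 g.
146.562/481.596 × 100 = 30.43 wt%.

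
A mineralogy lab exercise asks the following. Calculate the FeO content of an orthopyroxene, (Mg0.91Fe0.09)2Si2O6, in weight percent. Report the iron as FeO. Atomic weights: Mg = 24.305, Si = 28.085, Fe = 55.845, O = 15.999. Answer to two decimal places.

6.26 wt%

Formula mass = 206.451 g/mol.
0.18 Fe → 0.1800 mol FeO per formula unit; M(FeO) = 71.844, so FeO mass = 12.932 g.
12.932/206.451 × 100 = 6.26 wt%.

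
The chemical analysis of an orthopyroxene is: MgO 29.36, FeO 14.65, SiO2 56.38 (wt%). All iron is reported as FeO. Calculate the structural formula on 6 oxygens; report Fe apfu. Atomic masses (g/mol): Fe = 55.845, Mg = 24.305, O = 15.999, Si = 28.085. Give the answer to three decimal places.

29.36 wt% MgO ÷ 40.304 g/mol = 0.72846 mol, giving 0.72846 Mg and 0.72846 O.
14.65 wt% FeO ÷ 71.844 g/mol = 0.20391 mol, giving 0.20391 Fe and 0.20391 O.
56.38 wt% SiO2 ÷ 60.083 g/mol = 0.93837 mol, giving 0.93837 Si and 1.87674 O.
Oxygen sums to 2.80911; scaling by 6/2.80911 = 2.13591 puts the formula on 6 O.
Fe: 0.20391 × 2.13591 = 0.436 atoms per formula unit.

0.436 Fe apfu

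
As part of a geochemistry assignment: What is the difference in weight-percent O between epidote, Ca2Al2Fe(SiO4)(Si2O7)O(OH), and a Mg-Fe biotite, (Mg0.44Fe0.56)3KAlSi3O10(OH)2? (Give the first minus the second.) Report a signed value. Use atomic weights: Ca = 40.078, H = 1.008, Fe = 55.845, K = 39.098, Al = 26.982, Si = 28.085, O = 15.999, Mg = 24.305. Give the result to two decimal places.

2.21 percentage points

M(Ca2Al2Fe(SiO4)(Si2O7)O(OH)) = 483.215 g/mol, so wt% O = 207.987/483.215 × 100 = 43.04%.
M((Mg0.44Fe0.56)3KAlSi3O10(OH)2) = 470.241 g/mol, so wt% O = 191.988/470.241 × 100 = 40.83%.
43.04 − 40.83 = 2.21 pp.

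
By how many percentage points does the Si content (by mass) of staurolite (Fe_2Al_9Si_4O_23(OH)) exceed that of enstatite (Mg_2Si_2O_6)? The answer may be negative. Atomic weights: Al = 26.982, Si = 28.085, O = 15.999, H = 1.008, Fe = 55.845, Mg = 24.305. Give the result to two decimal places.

-14.79 percentage points

M(Fe_2Al_9Si_4O_23(OH)) = 851.852 g/mol, so wt% Si = 112.340/851.852 × 100 = 13.19%.
M(Mg_2Si_2O_6) = 200.774 g/mol, so wt% Si = 56.170/200.774 × 100 = 27.98%.
13.19 − 27.98 = -14.79 pp.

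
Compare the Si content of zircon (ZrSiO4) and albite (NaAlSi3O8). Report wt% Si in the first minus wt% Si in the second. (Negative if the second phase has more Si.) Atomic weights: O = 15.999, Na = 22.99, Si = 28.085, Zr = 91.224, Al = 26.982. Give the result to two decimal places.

-16.81 percentage points

First mineral: 28.085 g Si in 183.305 g formula = 15.32 wt% Si.
Second mineral: 84.255 g Si in 262.219 g formula = 32.13 wt% Si.
15.32% − 32.13% gives a difference of -16.81 percentage points.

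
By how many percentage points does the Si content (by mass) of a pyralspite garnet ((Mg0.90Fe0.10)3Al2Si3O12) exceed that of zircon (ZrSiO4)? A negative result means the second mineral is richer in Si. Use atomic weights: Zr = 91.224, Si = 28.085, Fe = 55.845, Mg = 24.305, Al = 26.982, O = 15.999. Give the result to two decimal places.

Si in (Mg0.90Fe0.10)3Al2Si3O12: molar mass 412.584 g/mol; 3×28.085 = 84.255 g → 20.42 wt%.
Si in ZrSiO4: molar mass 183.305 g/mol; 1×28.085 = 28.085 g → 15.32 wt%.
Difference = 20.42 − 15.32 = 5.10 percentage points.

5.10 percentage points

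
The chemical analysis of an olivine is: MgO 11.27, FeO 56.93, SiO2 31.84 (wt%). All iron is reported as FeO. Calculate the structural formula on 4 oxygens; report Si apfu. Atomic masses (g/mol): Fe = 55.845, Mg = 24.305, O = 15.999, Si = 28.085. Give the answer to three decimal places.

MgO: 11.27/40.304 = 0.27962 mol → 0.27962 mol Mg, 0.27962 mol O.
FeO: 56.93/71.844 = 0.79241 mol → 0.79241 mol Fe, 0.79241 mol O.
SiO2: 31.84/60.083 = 0.52993 mol → 0.52993 mol Si, 1.05986 mol O.
Total oxygen = 2.13189 mol. Normalization factor = 4/2.13189 = 1.87627.
Si per 4 O = 0.52993 × 1.87627 = 0.994.

0.994 Si apfu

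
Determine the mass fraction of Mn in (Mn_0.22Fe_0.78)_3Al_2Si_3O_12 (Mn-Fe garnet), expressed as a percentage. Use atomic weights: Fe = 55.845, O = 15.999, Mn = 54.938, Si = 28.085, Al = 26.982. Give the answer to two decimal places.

Molar mass of (Mn_0.22Fe_0.78)_3Al_2Si_3O_12: 0.66*54.938 + 2.34*55.845 + 2*26.982 + 3*28.085 + 12*15.999 = 497.143 g/mol.
Mass of Mn per formula unit: 0.66 × 54.938 = 36.259 g.
Weight fraction Mn = 36.259 / 497.143 = 0.0729.

7.29 wt%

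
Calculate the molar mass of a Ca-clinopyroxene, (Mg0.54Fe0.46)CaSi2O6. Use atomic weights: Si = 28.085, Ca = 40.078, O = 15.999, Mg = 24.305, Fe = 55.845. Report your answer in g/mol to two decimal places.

The formula mass is the sum 0.54×24.305 + 0.46×55.845 + 1×40.078 + 2×28.085 + 6×15.999.

231.06 g/mol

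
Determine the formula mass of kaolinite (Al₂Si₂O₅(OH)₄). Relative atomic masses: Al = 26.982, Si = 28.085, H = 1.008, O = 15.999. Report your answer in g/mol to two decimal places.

258.16 g/mol

M = 2·26.982 + 2·28.085 + 9·15.999 + 4·1.008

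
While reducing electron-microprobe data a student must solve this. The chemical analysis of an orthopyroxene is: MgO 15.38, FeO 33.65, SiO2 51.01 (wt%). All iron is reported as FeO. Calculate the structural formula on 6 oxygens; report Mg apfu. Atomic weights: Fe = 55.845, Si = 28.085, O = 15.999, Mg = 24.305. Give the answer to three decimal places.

0.899 Mg apfu

MgO: 15.38/40.304 = 0.38160 mol → 0.38160 mol Mg, 0.38160 mol O.
FeO: 33.65/71.844 = 0.46838 mol → 0.46838 mol Fe, 0.46838 mol O.
SiO2: 51.01/60.083 = 0.84899 mol → 0.84899 mol Si, 1.69798 mol O.
Total oxygen = 2.54796 mol. Normalization factor = 6/2.54796 = 2.35483.
Mg per 6 O = 0.38160 × 2.35483 = 0.899.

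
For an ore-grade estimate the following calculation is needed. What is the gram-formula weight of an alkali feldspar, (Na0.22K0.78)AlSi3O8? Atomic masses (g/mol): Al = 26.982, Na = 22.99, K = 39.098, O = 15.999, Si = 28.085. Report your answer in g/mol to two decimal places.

The formula mass is the sum 0.22×22.99 + 0.78×39.098 + 1×26.982 + 3×28.085 + 8×15.999.

274.78 g/mol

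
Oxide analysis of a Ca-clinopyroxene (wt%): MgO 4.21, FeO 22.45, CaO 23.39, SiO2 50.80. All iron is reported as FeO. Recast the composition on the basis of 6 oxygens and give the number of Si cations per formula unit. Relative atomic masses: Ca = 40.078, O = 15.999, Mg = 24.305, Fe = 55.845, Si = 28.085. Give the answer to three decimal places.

2.009 Si apfu

MgO: 4.21/40.304 = 0.10446 mol → 0.10446 mol Mg, 0.10446 mol O.
FeO: 22.45/71.844 = 0.31248 mol → 0.31248 mol Fe, 0.31248 mol O.
CaO: 23.39/56.077 = 0.41711 mol → 0.41711 mol Ca, 0.41711 mol O.
SiO2: 50.80/60.083 = 0.84550 mol → 0.84550 mol Si, 1.69100 mol O.
Total oxygen = 2.52505 mol. Normalization factor = 6/2.52505 = 2.37619.
Si per 6 O = 0.84550 × 2.37619 = 2.009.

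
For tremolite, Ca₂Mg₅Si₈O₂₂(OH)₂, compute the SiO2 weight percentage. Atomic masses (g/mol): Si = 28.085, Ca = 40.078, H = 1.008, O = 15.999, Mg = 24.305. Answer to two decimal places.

59.17 wt%

Molar mass of Ca₂Mg₅Si₈O₂₂(OH)₂ = 2×40.078 + 5×24.305 + 8×28.085 + 24×15.999 + 2×1.008 = 812.353 g/mol.
Each formula unit contains 8 Si, equivalent to 8/1 = 8.0000 mol SiO2.
M(SiO2) = 1×28.085 + 2×15.999 = 60.083 g/mol.
Mass of SiO2 per formula unit = 8.0000 × 60.083 = 480.664 g.
SiO2 wt% = 480.664 / 812.353 × 100 = 59.17%.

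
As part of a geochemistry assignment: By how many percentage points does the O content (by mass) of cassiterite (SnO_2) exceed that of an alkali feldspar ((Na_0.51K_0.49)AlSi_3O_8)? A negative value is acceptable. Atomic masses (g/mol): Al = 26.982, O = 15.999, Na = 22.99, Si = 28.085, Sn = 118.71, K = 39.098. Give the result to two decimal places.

M(SnO_2) = 150.708 g/mol, so wt% O = 31.998/150.708 × 100 = 21.23%.
M((Na_0.51K_0.49)AlSi_3O_8) = 270.112 g/mol, so wt% O = 127.992/270.112 × 100 = 47.38%.
21.23 − 47.38 = -26.15 pp.

-26.15 percentage points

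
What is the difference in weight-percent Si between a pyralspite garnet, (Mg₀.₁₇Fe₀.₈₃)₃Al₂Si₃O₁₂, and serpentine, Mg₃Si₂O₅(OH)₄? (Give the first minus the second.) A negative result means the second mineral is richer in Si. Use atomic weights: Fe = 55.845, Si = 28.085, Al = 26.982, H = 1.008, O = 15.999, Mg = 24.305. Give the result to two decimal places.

M((Mg₀.₁₇Fe₀.₈₃)₃Al₂Si₃O₁₂) = 481.657 g/mol, so wt% Si = 84.255/481.657 × 100 = 17.49%.
M(Mg₃Si₂O₅(OH)₄) = 277.108 g/mol, so wt% Si = 56.170/277.108 × 100 = 20.27%.
17.49 − 20.27 = -2.78 pp.

-2.78 percentage points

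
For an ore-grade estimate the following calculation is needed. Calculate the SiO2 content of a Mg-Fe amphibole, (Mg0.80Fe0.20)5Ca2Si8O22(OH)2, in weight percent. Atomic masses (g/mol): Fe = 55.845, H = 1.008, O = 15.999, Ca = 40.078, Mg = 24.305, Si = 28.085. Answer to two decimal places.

Molar mass of (Mg0.80Fe0.20)5Ca2Si8O22(OH)2 = 4×24.305 + 1×55.845 + 2×40.078 + 8×28.085 + 24×15.999 + 2×1.008 = 843.893 g/mol.
Each formula unit contains 8 Si, equivalent to 8/1 = 8.0000 mol SiO2.
M(SiO2) = 1×28.085 + 2×15.999 = 60.083 g/mol.
Mass of SiO2 per formula unit = 8.0000 × 60.083 = 480.664 g.
SiO2 wt% = 480.664 / 843.893 × 100 = 56.96%.

56.96 wt%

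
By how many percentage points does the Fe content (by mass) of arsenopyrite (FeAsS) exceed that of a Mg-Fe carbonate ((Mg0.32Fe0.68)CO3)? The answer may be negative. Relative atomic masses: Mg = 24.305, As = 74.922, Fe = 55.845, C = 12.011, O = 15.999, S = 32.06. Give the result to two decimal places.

M(FeAsS) = 162.827 g/mol, so wt% Fe = 55.845/162.827 × 100 = 34.30%.
M((Mg0.32Fe0.68)CO3) = 105.760 g/mol, so wt% Fe = 37.975/105.760 × 100 = 35.91%.
34.30 − 35.91 = -1.61 pp.

-1.61 percentage points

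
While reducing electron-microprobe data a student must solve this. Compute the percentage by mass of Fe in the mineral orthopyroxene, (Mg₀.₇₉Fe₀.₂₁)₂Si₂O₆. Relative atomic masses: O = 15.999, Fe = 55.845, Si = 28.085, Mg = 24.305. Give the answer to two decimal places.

10.96 mass %

Molar mass of (Mg₀.₇₉Fe₀.₂₁)₂Si₂O₆: 1.58*24.305 + 0.42*55.845 + 2*28.085 + 6*15.999 = 214.021 g/mol.
Mass of Fe per formula unit: 0.42 × 55.845 = 23.455 g.
Weight fraction Fe = 23.455 / 214.021 = 0.1096.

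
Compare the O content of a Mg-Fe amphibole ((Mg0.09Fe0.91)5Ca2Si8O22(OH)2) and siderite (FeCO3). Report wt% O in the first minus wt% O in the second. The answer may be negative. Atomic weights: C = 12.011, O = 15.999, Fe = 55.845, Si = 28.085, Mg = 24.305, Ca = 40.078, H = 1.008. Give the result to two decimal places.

M((Mg0.09Fe0.91)5Ca2Si8O22(OH)2) = 955.860 g/mol, so wt% O = 383.976/955.860 × 100 = 40.17%.
M(FeCO3) = 115.853 g/mol, so wt% O = 47.997/115.853 × 100 = 41.43%.
40.17 − 41.43 = -1.26 pp.

-1.26 percentage points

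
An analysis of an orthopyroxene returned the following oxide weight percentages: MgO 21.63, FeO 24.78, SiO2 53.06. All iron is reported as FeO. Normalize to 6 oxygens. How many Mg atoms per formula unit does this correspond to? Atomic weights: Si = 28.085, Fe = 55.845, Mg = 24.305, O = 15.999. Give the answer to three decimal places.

1.216 Mg apfu

21.63 wt% MgO ÷ 40.304 g/mol = 0.53667 mol, giving 0.53667 Mg and 0.53667 O.
24.78 wt% FeO ÷ 71.844 g/mol = 0.34491 mol, giving 0.34491 Fe and 0.34491 O.
53.06 wt% SiO2 ÷ 60.083 g/mol = 0.88311 mol, giving 0.88311 Si and 1.76622 O.
Oxygen sums to 2.64780; scaling by 6/2.64780 = 2.26603 puts the formula on 6 O.
Mg: 0.53667 × 2.26603 = 1.216 atoms per formula unit.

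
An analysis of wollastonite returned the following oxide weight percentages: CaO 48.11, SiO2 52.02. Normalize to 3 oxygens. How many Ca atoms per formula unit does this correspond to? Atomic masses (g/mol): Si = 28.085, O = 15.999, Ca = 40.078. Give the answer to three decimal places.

0.994 Ca apfu

48.11 wt% CaO ÷ 56.077 g/mol = 0.85793 mol, giving 0.85793 Ca and 0.85793 O.
52.02 wt% SiO2 ÷ 60.083 g/mol = 0.86580 mol, giving 0.86580 Si and 1.73160 O.
Oxygen sums to 2.58953; scaling by 3/2.58953 = 1.15851 puts the formula on 3 O.
Ca: 0.85793 × 1.15851 = 0.994 atoms per formula unit.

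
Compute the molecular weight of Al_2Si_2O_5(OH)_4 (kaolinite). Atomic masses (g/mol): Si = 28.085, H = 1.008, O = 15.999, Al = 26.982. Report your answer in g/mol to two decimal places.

258.16 g/mol

The formula mass is the sum 2·26.982 + 2·28.085 + 9·15.999 + 4·1.008.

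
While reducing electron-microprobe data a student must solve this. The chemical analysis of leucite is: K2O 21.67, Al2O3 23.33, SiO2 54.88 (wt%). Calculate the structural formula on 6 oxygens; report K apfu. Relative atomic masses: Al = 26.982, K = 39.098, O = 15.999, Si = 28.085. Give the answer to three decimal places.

21.67 wt% K2O ÷ 94.195 g/mol = 0.23005 mol, giving 0.46010 K and 0.23005 O.
23.33 wt% Al2O3 ÷ 101.961 g/mol = 0.22881 mol, giving 0.45762 Al and 0.68643 O.
54.88 wt% SiO2 ÷ 60.083 g/mol = 0.91340 mol, giving 0.91340 Si and 1.82680 O.
Oxygen sums to 2.74328; scaling by 6/2.74328 = 2.18716 puts the formula on 6 O.
K: 0.46010 × 2.18716 = 1.006 atoms per formula unit.

1.006 K apfu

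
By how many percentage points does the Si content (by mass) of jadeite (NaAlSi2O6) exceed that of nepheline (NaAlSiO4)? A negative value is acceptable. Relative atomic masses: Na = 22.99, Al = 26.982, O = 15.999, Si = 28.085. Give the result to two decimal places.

First mineral: 56.170 g Si in 202.136 g formula = 27.79 wt% Si.
Second mineral: 28.085 g Si in 142.053 g formula = 19.77 wt% Si.
27.79% − 19.77% gives a difference of 8.02 percentage points.

8.02 percentage points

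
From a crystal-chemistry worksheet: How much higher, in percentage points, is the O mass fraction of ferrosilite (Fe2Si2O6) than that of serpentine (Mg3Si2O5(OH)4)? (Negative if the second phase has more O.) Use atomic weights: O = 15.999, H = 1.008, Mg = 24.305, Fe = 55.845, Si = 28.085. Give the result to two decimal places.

-15.58 percentage points

M(Fe2Si2O6) = 263.854 g/mol, so wt% O = 95.994/263.854 × 100 = 36.38%.
M(Mg3Si2O5(OH)4) = 277.108 g/mol, so wt% O = 143.991/277.108 × 100 = 51.96%.
36.38 − 51.96 = -15.58 pp.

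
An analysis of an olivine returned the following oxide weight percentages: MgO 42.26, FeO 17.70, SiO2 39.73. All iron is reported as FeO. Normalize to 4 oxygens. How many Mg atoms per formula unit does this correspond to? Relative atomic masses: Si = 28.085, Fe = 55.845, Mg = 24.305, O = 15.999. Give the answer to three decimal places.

42.26 wt% MgO ÷ 40.304 g/mol = 1.04853 mol, giving 1.04853 Mg and 1.04853 O.
17.70 wt% FeO ÷ 71.844 g/mol = 0.24637 mol, giving 0.24637 Fe and 0.24637 O.
39.73 wt% SiO2 ÷ 60.083 g/mol = 0.66125 mol, giving 0.66125 Si and 1.32250 O.
Oxygen sums to 2.61740; scaling by 4/2.61740 = 1.52823 puts the formula on 4 O.
Mg: 1.04853 × 1.52823 = 1.602 atoms per formula unit.

1.602 Mg apfu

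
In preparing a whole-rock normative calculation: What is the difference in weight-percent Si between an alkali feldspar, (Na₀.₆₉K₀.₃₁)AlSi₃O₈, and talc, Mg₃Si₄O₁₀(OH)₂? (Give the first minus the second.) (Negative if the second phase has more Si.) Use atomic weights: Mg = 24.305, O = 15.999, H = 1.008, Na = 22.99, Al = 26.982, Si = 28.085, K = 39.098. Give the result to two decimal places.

1.91 percentage points

M((Na₀.₆₉K₀.₃₁)AlSi₃O₈) = 267.212 g/mol, so wt% Si = 84.255/267.212 × 100 = 31.53%.
M(Mg₃Si₄O₁₀(OH)₂) = 379.259 g/mol, so wt% Si = 112.340/379.259 × 100 = 29.62%.
31.53 − 29.62 = 1.91 pp.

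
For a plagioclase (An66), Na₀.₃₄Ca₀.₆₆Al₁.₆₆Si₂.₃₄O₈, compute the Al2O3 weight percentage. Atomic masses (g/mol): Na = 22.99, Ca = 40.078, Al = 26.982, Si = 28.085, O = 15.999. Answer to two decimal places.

31.03 wt%

Molar mass of Na₀.₃₄Ca₀.₆₆Al₁.₆₆Si₂.₃₄O₈ = 0.34*22.99 + 0.66*40.078 + 1.66*26.982 + 2.34*28.085 + 8*15.999 = 272.769 g/mol.
Each formula unit contains 1.66 Al, equivalent to 1.66/2 = 0.8300 mol Al2O3.
M(Al2O3) = 2×26.982 + 3×15.999 = 101.961 g/mol.
Mass of Al2O3 per formula unit = 0.8300 × 101.961 = 84.628 g.
Al2O3 wt% = 84.628 / 272.769 × 100 = 31.03%.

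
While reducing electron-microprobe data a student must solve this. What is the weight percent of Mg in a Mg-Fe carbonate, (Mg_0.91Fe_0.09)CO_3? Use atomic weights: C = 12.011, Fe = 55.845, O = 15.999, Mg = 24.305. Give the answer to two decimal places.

25.38 weight percent

M((Mg_0.91Fe_0.09)CO_3) = 87.152 g/mol.
Mg contributes 0.91 × 24.305 = 22.118 g per mole.
22.118/87.152 = 0.2538 → 25.38%.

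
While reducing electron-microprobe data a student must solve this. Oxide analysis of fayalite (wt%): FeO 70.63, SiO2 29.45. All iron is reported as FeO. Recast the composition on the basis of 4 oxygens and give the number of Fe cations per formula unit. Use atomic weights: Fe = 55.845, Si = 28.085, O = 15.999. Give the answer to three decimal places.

2.003 Fe apfu

FeO (M=71.844): mol = 0.98310; Fe = 0.98310, O = 0.98310.
SiO2 (M=60.083): mol = 0.49016; Si = 0.49016, O = 0.98032.
ΣO = 1.96342; factor = 4/ΣO = 2.03726.
Fe apfu = 0.98310 × 2.03726 = 2.003.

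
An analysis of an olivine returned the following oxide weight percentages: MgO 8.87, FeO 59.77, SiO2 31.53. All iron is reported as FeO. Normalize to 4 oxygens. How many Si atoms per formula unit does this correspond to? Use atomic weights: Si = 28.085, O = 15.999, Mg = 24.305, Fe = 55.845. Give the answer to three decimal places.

MgO: 8.87/40.304 = 0.22008 mol → 0.22008 mol Mg, 0.22008 mol O.
FeO: 59.77/71.844 = 0.83194 mol → 0.83194 mol Fe, 0.83194 mol O.
SiO2: 31.53/60.083 = 0.52477 mol → 0.52477 mol Si, 1.04954 mol O.
Total oxygen = 2.10156 mol. Normalization factor = 4/2.10156 = 1.90335.
Si per 4 O = 0.52477 × 1.90335 = 0.999.

0.999 Si apfu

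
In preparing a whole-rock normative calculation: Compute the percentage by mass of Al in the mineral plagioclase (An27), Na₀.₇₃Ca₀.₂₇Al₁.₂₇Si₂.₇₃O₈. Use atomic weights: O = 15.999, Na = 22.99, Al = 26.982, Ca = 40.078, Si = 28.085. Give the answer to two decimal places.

Formula mass = 0.73×22.99 + 0.27×40.078 + 1.27×26.982 + 2.73×28.085 + 8×15.999 = 266.535 g/mol, of which 34.267 g is Al.
So Al makes up 34.267/266.535 = 0.1286 of the mass, i.e. 12.86%.

12.86 wt%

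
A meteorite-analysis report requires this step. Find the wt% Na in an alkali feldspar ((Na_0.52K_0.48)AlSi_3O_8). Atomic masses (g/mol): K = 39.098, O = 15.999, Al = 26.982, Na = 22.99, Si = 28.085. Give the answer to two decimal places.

4.43 mass %

M((Na_0.52K_0.48)AlSi_3O_8) = 269.951 g/mol.
Na contributes 0.52 × 22.99 = 11.955 g per mole.
11.955/269.951 = 0.0443 → 4.43%.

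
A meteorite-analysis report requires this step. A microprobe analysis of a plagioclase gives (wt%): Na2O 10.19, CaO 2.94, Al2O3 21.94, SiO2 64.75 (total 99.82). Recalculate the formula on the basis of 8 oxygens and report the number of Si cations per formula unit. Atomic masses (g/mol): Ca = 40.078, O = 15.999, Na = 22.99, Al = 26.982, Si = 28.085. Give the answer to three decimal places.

2.857 Si apfu

Na2O (M=61.979): mol = 0.16441; Na = 0.32882, O = 0.16441.
CaO (M=56.077): mol = 0.05243; Ca = 0.05243, O = 0.05243.
Al2O3 (M=101.961): mol = 0.21518; Al = 0.43036, O = 0.64554.
SiO2 (M=60.083): mol = 1.07768; Si = 1.07768, O = 2.15536.
ΣO = 3.01774; factor = 8/ΣO = 2.65099.
Si apfu = 1.07768 × 2.65099 = 2.857.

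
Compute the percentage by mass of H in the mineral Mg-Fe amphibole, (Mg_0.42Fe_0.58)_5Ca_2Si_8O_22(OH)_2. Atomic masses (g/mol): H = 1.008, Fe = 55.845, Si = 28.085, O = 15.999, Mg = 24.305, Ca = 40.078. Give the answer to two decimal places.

0.22 mass %

M((Mg_0.42Fe_0.58)_5Ca_2Si_8O_22(OH)_2) = 903.819 g/mol.
H contributes 2 × 1.008 = 2.016 g per mole.
2.016/903.819 = 0.0022 → 0.22%.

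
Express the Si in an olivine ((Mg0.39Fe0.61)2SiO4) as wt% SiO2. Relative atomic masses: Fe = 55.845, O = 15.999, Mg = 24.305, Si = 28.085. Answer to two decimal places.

Formula mass = 179.170 g/mol.
1 Si → 1.0000 mol SiO2 per formula unit; M(SiO2) = 60.083, so SiO2 mass = 60.083 g.
60.083/179.170 × 100 = 33.53 wt%.

33.53 wt%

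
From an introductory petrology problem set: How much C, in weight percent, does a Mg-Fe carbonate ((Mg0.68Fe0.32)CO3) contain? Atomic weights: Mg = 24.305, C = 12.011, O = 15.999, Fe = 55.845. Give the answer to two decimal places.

M((Mg0.68Fe0.32)CO3) = 94.406 g/mol.
C contributes 1 × 12.011 = 12.011 g per mole.
12.011/94.406 = 0.1272 → 12.72%.

12.72 weight percent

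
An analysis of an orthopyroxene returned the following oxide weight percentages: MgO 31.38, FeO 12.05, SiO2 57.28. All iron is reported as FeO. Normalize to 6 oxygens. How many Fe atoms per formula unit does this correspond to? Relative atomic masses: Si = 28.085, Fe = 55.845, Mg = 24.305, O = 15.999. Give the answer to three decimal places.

0.353 Fe apfu

MgO (M=40.304): mol = 0.77858; Mg = 0.77858, O = 0.77858.
FeO (M=71.844): mol = 0.16772; Fe = 0.16772, O = 0.16772.
SiO2 (M=60.083): mol = 0.95335; Si = 0.95335, O = 1.90670.
ΣO = 2.85300; factor = 6/ΣO = 2.10305.
Fe apfu = 0.16772 × 2.10305 = 0.353.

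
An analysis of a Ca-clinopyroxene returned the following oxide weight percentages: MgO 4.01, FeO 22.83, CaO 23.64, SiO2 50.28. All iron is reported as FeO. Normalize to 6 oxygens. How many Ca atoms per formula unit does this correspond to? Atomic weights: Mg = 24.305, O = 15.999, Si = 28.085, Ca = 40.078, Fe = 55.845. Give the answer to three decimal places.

MgO: 4.01/40.304 = 0.09949 mol → 0.09949 mol Mg, 0.09949 mol O.
FeO: 22.83/71.844 = 0.31777 mol → 0.31777 mol Fe, 0.31777 mol O.
CaO: 23.64/56.077 = 0.42156 mol → 0.42156 mol Ca, 0.42156 mol O.
SiO2: 50.28/60.083 = 0.83684 mol → 0.83684 mol Si, 1.67368 mol O.
Total oxygen = 2.51250 mol. Normalization factor = 6/2.51250 = 2.38806.
Ca per 6 O = 0.42156 × 2.38806 = 1.007.

1.007 Ca apfu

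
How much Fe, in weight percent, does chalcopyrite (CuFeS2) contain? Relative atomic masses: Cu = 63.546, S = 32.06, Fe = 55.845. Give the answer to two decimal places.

M(CuFeS2) = 183.511 g/mol.
Fe contributes 1 × 55.845 = 55.845 g per mole.
55.845/183.511 = 0.3043 → 30.43%.

30.43 weight percent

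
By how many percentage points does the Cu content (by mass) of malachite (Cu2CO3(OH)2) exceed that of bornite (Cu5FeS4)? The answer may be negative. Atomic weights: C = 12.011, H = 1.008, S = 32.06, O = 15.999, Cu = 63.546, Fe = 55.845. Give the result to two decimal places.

Cu in Cu2CO3(OH)2: molar mass 221.114 g/mol; 2×63.546 = 127.092 g → 57.48 wt%.
Cu in Cu5FeS4: molar mass 501.815 g/mol; 5×63.546 = 317.730 g → 63.32 wt%.
Difference = 57.48 − 63.32 = -5.84 percentage points.

-5.84 percentage points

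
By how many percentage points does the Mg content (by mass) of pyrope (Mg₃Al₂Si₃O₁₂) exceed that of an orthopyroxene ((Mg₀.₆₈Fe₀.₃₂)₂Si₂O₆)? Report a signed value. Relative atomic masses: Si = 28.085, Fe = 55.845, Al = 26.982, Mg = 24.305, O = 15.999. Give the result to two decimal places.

3.13 percentage points

First mineral: 72.915 g Mg in 403.122 g formula = 18.09 wt% Mg.
Second mineral: 33.055 g Mg in 220.960 g formula = 14.96 wt% Mg.
18.09% − 14.96% gives a difference of 3.13 percentage points.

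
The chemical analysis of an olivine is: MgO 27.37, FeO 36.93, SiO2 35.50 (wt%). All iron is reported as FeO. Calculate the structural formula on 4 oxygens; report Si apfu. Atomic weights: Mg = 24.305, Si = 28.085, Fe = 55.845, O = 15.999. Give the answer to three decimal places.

MgO: 27.37/40.304 = 0.67909 mol → 0.67909 mol Mg, 0.67909 mol O.
FeO: 36.93/71.844 = 0.51403 mol → 0.51403 mol Fe, 0.51403 mol O.
SiO2: 35.50/60.083 = 0.59085 mol → 0.59085 mol Si, 1.18170 mol O.
Total oxygen = 2.37482 mol. Normalization factor = 4/2.37482 = 1.68434.
Si per 4 O = 0.59085 × 1.68434 = 0.995.

0.995 Si apfu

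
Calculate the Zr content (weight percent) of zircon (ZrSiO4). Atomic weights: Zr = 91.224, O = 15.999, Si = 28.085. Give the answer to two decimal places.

49.77 weight percent

Molar mass of ZrSiO4: 1*91.224 + 1*28.085 + 4*15.999 = 183.305 g/mol.
Mass of Zr per formula unit: 1 × 91.224 = 91.224 g.
Weight fraction Zr = 91.224 / 183.305 = 0.4977.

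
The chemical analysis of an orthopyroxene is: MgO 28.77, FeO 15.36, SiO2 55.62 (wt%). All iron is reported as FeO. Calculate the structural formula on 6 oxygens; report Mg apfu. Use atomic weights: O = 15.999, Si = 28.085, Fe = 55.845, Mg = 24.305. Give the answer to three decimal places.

1.541 Mg apfu

MgO (M=40.304): mol = 0.71382; Mg = 0.71382, O = 0.71382.
FeO (M=71.844): mol = 0.21380; Fe = 0.21380, O = 0.21380.
SiO2 (M=60.083): mol = 0.92572; Si = 0.92572, O = 1.85144.
ΣO = 2.77906; factor = 6/ΣO = 2.15900.
Mg apfu = 0.71382 × 2.15900 = 1.541.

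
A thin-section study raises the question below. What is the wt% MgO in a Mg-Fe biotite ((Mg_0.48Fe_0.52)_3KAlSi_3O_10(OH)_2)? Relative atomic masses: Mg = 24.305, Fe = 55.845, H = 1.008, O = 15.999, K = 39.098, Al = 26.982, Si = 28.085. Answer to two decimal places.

M((Mg_0.48Fe_0.52)_3KAlSi_3O_10(OH)_2) = 466.456 g/mol; M(MgO) = 40.304 g/mol.
Moles MgO per formula unit = 1.44 Mg ÷ 1 = 1.4400.
MgO fraction = (1.4400 × 40.304) / 466.456 = 58.038/466.456 = 0.1244.

12.44 wt%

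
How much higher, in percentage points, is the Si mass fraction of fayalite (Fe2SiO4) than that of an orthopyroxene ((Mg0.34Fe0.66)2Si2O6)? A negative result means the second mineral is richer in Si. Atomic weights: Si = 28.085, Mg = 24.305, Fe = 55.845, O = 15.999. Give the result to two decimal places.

M(Fe2SiO4) = 203.771 g/mol, so wt% Si = 28.085/203.771 × 100 = 13.78%.
M((Mg0.34Fe0.66)2Si2O6) = 242.407 g/mol, so wt% Si = 56.170/242.407 × 100 = 23.17%.
13.78 − 23.17 = -9.39 pp.

-9.39 percentage points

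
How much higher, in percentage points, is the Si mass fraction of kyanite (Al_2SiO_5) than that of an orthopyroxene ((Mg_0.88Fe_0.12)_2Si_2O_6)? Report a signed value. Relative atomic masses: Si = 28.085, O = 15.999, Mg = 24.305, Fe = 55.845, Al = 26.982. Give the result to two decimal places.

-9.63 percentage points

First mineral: 28.085 g Si in 162.044 g formula = 17.33 wt% Si.
Second mineral: 56.170 g Si in 208.344 g formula = 26.96 wt% Si.
17.33% − 26.96% gives a difference of -9.63 percentage points.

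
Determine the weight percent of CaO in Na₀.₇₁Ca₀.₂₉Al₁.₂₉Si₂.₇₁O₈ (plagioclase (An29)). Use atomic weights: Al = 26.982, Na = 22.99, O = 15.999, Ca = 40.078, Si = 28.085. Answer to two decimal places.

6.09 wt%

M(Na₀.₇₁Ca₀.₂₉Al₁.₂₉Si₂.₇₁O₈) = 266.855 g/mol; M(CaO) = 56.077 g/mol.
Moles CaO per formula unit = 0.29 Ca ÷ 1 = 0.2900.
CaO fraction = (0.2900 × 56.077) / 266.855 = 16.262/266.855 = 0.0609.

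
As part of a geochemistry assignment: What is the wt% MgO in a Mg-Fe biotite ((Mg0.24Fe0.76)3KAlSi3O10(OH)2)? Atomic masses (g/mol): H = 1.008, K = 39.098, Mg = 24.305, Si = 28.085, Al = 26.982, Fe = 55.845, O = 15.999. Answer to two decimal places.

5.93 wt%

Formula mass = 489.165 g/mol.
0.72 Mg → 0.7200 mol MgO per formula unit; M(MgO) = 40.304, so MgO mass = 29.019 g.
29.019/489.165 × 100 = 5.93 wt%.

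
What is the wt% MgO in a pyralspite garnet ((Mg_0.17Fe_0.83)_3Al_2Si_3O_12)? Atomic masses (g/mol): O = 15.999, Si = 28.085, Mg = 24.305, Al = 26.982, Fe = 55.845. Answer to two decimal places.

4.27 wt%

M((Mg_0.17Fe_0.83)_3Al_2Si_3O_12) = 481.657 g/mol; M(MgO) = 40.304 g/mol.
Moles MgO per formula unit = 0.51 Mg ÷ 1 = 0.5100.
MgO fraction = (0.5100 × 40.304) / 481.657 = 20.555/481.657 = 0.0427.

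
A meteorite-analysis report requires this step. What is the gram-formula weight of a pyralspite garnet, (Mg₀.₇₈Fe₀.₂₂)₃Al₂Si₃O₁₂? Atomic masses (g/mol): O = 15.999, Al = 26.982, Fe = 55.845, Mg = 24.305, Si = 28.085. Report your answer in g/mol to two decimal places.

423.94 g/mol

M = 2.34(24.305) + 0.66(55.845) + 2(26.982) + 3(28.085) + 12(15.999)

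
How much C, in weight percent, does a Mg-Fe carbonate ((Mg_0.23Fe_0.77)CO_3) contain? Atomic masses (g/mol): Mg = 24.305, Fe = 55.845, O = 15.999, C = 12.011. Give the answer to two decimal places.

Formula mass = 0.23×24.305 + 0.77×55.845 + 1×12.011 + 3×15.999 = 108.599 g/mol, of which 12.011 g is C.
So C makes up 12.011/108.599 = 0.1106 of the mass, i.e. 11.06%.

11.06 weight percent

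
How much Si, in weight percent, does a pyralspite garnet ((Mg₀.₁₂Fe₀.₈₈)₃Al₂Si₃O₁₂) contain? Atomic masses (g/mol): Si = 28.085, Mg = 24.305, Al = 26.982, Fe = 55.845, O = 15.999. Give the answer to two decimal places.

17.32 weight percent

M((Mg₀.₁₂Fe₀.₈₈)₃Al₂Si₃O₁₂) = 486.388 g/mol.
Si contributes 3 × 28.085 = 84.255 g per mole.
84.255/486.388 = 0.1732 → 17.32%.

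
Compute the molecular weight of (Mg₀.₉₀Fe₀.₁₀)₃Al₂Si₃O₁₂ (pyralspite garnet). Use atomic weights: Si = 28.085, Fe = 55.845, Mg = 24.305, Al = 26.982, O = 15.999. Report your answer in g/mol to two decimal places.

412.58 g/mol

The formula mass is the sum 2.70·24.305 + 0.30·55.845 + 2·26.982 + 3·28.085 + 12·15.999.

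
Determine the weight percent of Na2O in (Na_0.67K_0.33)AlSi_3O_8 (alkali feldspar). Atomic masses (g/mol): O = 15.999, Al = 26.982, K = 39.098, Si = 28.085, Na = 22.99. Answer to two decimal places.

M((Na_0.67K_0.33)AlSi_3O_8) = 267.535 g/mol; M(Na2O) = 61.979 g/mol.
Moles Na2O per formula unit = 0.67 Na ÷ 2 = 0.3350.
Na2O fraction = (0.3350 × 61.979) / 267.535 = 20.763/267.535 = 0.0776.

7.76 wt%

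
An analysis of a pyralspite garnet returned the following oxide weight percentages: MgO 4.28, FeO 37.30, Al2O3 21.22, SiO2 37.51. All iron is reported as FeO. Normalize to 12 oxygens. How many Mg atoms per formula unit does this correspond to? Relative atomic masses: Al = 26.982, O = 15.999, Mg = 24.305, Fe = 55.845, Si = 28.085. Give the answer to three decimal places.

0.510 Mg apfu

MgO (M=40.304): mol = 0.10619; Mg = 0.10619, O = 0.10619.
FeO (M=71.844): mol = 0.51918; Fe = 0.51918, O = 0.51918.
Al2O3 (M=101.961): mol = 0.20812; Al = 0.41624, O = 0.62436.
SiO2 (M=60.083): mol = 0.62430; Si = 0.62430, O = 1.24860.
ΣO = 2.49833; factor = 12/ΣO = 4.80321.
Mg apfu = 0.10619 × 4.80321 = 0.510.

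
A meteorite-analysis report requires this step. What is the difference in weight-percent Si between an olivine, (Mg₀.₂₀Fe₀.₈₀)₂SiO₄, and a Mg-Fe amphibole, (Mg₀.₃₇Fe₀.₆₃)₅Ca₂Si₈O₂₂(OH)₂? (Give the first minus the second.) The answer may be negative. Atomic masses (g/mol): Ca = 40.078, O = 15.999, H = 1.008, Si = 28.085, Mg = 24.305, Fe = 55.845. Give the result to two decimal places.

First mineral: 28.085 g Si in 191.155 g formula = 14.69 wt% Si.
Second mineral: 224.680 g Si in 911.704 g formula = 24.64 wt% Si.
14.69% − 24.64% gives a difference of -9.95 percentage points.

-9.95 percentage points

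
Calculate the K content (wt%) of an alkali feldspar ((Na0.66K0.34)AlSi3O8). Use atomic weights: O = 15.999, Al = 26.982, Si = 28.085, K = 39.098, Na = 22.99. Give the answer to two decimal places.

Molar mass of (Na0.66K0.34)AlSi3O8: 0.66×22.99 + 0.34×39.098 + 1×26.982 + 3×28.085 + 8×15.999 = 267.696 g/mol.
Mass of K per formula unit: 0.34 × 39.098 = 13.293 g.
Weight fraction K = 13.293 / 267.696 = 0.0497.

4.97 wt%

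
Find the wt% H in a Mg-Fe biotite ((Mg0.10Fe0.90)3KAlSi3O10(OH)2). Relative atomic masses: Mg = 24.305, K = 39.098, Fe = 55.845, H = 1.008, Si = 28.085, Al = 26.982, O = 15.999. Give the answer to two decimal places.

Molar mass of (Mg0.10Fe0.90)3KAlSi3O10(OH)2: 0.30×24.305 + 2.70×55.845 + 1×39.098 + 1×26.982 + 3×28.085 + 12×15.999 + 2×1.008 = 502.412 g/mol.
Mass of H per formula unit: 2 × 1.008 = 2.016 g.
Weight fraction H = 2.016 / 502.412 = 0.0040.

0.40 weight percent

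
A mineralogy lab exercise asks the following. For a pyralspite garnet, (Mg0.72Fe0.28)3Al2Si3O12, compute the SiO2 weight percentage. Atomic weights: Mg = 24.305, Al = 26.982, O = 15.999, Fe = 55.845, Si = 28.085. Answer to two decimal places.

Molar mass of (Mg0.72Fe0.28)3Al2Si3O12 = 2.16*24.305 + 0.84*55.845 + 2*26.982 + 3*28.085 + 12*15.999 = 429.616 g/mol.
Each formula unit contains 3 Si, equivalent to 3/1 = 3.0000 mol SiO2.
M(SiO2) = 1×28.085 + 2×15.999 = 60.083 g/mol.
Mass of SiO2 per formula unit = 3.0000 × 60.083 = 180.249 g.
SiO2 wt% = 180.249 / 429.616 × 100 = 41.96%.

41.96 wt%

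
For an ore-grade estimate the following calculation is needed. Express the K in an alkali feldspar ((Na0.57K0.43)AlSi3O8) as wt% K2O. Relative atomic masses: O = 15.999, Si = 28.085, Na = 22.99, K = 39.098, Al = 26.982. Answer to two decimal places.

7.52 wt%

Formula mass = 269.145 g/mol.
0.43 K → 0.2150 mol K2O per formula unit; M(K2O) = 94.195, so K2O mass = 20.252 g.
20.252/269.145 × 100 = 7.52 wt%.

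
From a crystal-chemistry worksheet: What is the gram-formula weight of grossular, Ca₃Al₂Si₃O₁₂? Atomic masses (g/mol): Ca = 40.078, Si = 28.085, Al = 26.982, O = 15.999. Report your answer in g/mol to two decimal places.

450.44 g/mol

The formula mass is the sum 3×40.078 + 2×26.982 + 3×28.085 + 12×15.999.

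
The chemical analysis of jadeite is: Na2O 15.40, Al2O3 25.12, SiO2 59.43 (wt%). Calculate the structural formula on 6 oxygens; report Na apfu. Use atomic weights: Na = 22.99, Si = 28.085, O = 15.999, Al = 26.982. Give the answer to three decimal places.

1.005 Na apfu

Na2O (M=61.979): mol = 0.24847; Na = 0.49694, O = 0.24847.
Al2O3 (M=101.961): mol = 0.24637; Al = 0.49274, O = 0.73911.
SiO2 (M=60.083): mol = 0.98913; Si = 0.98913, O = 1.97826.
ΣO = 2.96584; factor = 6/ΣO = 2.02304.
Na apfu = 0.49694 × 2.02304 = 1.005.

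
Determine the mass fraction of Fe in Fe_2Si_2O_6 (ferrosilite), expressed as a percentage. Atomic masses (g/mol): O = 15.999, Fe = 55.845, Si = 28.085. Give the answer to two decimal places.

M(Fe_2Si_2O_6) = 263.854 g/mol.
Fe contributes 2 × 55.845 = 111.690 g per mole.
111.690/263.854 = 0.4233 → 42.33%.

42.33 weight percent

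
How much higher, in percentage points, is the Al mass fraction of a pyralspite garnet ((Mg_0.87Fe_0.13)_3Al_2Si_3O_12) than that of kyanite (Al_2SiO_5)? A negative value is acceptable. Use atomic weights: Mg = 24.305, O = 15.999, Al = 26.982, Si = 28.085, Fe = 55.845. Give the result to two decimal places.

-20.31 percentage points

First mineral: 53.964 g Al in 415.423 g formula = 12.99 wt% Al.
Second mineral: 53.964 g Al in 162.044 g formula = 33.30 wt% Al.
12.99% − 33.30% gives a difference of -20.31 percentage points.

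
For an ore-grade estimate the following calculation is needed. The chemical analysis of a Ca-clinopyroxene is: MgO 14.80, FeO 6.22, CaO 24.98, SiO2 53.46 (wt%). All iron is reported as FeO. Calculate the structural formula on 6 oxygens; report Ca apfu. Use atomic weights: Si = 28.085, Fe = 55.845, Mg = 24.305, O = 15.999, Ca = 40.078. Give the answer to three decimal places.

0.998 Ca apfu

14.80 wt% MgO ÷ 40.304 g/mol = 0.36721 mol, giving 0.36721 Mg and 0.36721 O.
6.22 wt% FeO ÷ 71.844 g/mol = 0.08658 mol, giving 0.08658 Fe and 0.08658 O.
24.98 wt% CaO ÷ 56.077 g/mol = 0.44546 mol, giving 0.44546 Ca and 0.44546 O.
53.46 wt% SiO2 ÷ 60.083 g/mol = 0.88977 mol, giving 0.88977 Si and 1.77954 O.
Oxygen sums to 2.67879; scaling by 6/2.67879 = 2.23982 puts the formula on 6 O.
Ca: 0.44546 × 2.23982 = 0.998 atoms per formula unit.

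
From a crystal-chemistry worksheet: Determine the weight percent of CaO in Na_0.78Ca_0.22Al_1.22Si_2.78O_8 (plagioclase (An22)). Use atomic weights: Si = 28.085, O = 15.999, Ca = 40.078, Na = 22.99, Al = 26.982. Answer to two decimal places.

M(Na_0.78Ca_0.22Al_1.22Si_2.78O_8) = 265.736 g/mol; M(CaO) = 56.077 g/mol.
Moles CaO per formula unit = 0.22 Ca ÷ 1 = 0.2200.
CaO fraction = (0.2200 × 56.077) / 265.736 = 12.337/265.736 = 0.0464.

4.64 wt%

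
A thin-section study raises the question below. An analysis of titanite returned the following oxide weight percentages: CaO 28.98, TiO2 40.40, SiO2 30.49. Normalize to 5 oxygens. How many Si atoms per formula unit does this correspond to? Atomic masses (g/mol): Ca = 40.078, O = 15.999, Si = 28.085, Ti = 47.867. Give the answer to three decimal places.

0.998 Si apfu

CaO (M=56.077): mol = 0.51679; Ca = 0.51679, O = 0.51679.
TiO2 (M=79.865): mol = 0.50585; Ti = 0.50585, O = 1.01170.
SiO2 (M=60.083): mol = 0.50746; Si = 0.50746, O = 1.01492.
ΣO = 2.54341; factor = 5/ΣO = 1.96586.
Si apfu = 0.50746 × 1.96586 = 0.998.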